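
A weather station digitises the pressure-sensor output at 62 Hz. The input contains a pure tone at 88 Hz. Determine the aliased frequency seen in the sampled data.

88 Hz mod fs = 26 Hz.
26 Hz ≤ fs/2 = 31 Hz, appears at 26 Hz.

26 Hz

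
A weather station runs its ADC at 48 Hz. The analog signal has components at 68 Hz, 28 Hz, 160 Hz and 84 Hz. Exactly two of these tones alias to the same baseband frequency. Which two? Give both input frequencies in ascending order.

fs/2 = 24 Hz.
68 Hz mod fs = 20 Hz.
20 Hz ≤ fs/2 = 24 Hz, appears at 20 Hz.
28 Hz > fs/2 = 24 Hz, folds to fs − 28 Hz = 20 Hz.
160 Hz mod fs = 16 Hz.
16 Hz ≤ fs/2 = 24 Hz, appears at 16 Hz.
84 Hz mod fs = 36 Hz.
36 Hz > fs/2 = 24 Hz, folds to fs − 36 Hz = 12 Hz.
28 Hz and 68 Hz both map to 20 Hz.

28 Hz, 68 Hz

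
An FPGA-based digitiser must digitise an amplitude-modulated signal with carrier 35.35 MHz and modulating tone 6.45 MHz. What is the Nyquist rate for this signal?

AM sidebands sit at fc ± fm = 28.9 MHz and 41.8 MHz.
Highest-frequency component: 41.8 MHz.
Nyquist rate = 2 × 41.8 MHz = 83.6 MHz.

83.6 MHz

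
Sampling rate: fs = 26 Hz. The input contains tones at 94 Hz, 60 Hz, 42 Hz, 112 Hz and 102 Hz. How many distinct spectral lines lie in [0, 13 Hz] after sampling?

3

fs/2 = 13 Hz.
94 Hz mod fs = 16 Hz.
16 Hz > fs/2 = 13 Hz, folds to fs − 16 Hz = 10 Hz.
60 Hz mod fs = 8 Hz.
8 Hz ≤ fs/2 = 13 Hz, appears at 8 Hz.
42 Hz mod fs = 16 Hz.
16 Hz > fs/2 = 13 Hz, folds to fs − 16 Hz = 10 Hz.
112 Hz mod fs = 8 Hz.
8 Hz ≤ fs/2 = 13 Hz, appears at 8 Hz.
102 Hz mod fs = 24 Hz.
24 Hz > fs/2 = 13 Hz, folds to fs − 24 Hz = 2 Hz.
Distinct values: {2 Hz, 8 Hz, 10 Hz} → 3.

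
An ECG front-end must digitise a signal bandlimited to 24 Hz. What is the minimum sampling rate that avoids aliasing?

Nyquist rate = 2 × 24 Hz = 48 Hz.

48 Hz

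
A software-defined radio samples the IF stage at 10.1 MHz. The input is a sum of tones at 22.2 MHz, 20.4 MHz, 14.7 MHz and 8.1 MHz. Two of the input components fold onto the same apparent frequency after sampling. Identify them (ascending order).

fs/2 = 5.05 MHz.
22.2 MHz mod fs = 2 MHz.
2 MHz ≤ fs/2 = 5.05 MHz, appears at 2 MHz.
20.4 MHz mod fs = 0.2 MHz.
0.2 MHz ≤ fs/2 = 5.05 MHz, appears at 0.2 MHz.
14.7 MHz mod fs = 4.6 MHz.
4.6 MHz ≤ fs/2 = 5.05 MHz, appears at 4.6 MHz.
8.1 MHz > fs/2 = 5.05 MHz, folds to fs − 8.1 MHz = 2 MHz.
8.1 MHz and 22.2 MHz both map to 2 MHz.

8.1 MHz, 22.2 MHz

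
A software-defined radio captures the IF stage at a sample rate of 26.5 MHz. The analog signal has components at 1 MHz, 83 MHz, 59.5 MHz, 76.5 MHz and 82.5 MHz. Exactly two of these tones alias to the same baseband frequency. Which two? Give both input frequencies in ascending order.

76.5 MHz, 82.5 MHz

fs/2 = 13.25 MHz.
1 MHz ≤ fs/2 = 13.25 MHz, passes unchanged.
83 MHz mod fs = 3.5 MHz.
3.5 MHz ≤ fs/2 = 13.25 MHz, appears at 3.5 MHz.
59.5 MHz mod fs = 6.5 MHz.
6.5 MHz ≤ fs/2 = 13.25 MHz, appears at 6.5 MHz.
76.5 MHz mod fs = 23.5 MHz.
23.5 MHz > fs/2 = 13.25 MHz, folds to fs − 23.5 MHz = 3 MHz.
82.5 MHz mod fs = 3 MHz.
3 MHz ≤ fs/2 = 13.25 MHz, appears at 3 MHz.
76.5 MHz and 82.5 MHz both map to 3 MHz.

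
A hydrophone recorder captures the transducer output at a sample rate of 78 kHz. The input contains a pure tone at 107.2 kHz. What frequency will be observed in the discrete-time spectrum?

107.2 kHz mod fs = 29.2 kHz.
29.2 kHz ≤ fs/2 = 39 kHz, appears at 29.2 kHz.

29.2 kHz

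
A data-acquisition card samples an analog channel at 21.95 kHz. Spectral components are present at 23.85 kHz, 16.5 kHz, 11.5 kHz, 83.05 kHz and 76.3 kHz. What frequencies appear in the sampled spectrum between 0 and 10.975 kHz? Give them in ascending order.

fs/2 = 10.975 kHz.
23.85 kHz mod fs = 1.9 kHz.
1.9 kHz ≤ fs/2 = 10.975 kHz, appears at 1.9 kHz.
16.5 kHz > fs/2 = 10.975 kHz, folds to fs − 16.5 kHz = 5.45 kHz.
11.5 kHz > fs/2 = 10.975 kHz, folds to fs − 11.5 kHz = 10.45 kHz.
83.05 kHz mod fs = 17.2 kHz.
17.2 kHz > fs/2 = 10.975 kHz, folds to fs − 17.2 kHz = 4.75 kHz.
76.3 kHz mod fs = 10.45 kHz.
10.45 kHz ≤ fs/2 = 10.975 kHz, appears at 10.45 kHz.
Distinct values: {1.9 kHz, 4.75 kHz, 5.45 kHz, 10.45 kHz}.

1.9 kHz, 4.75 kHz, 5.45 kHz, 10.45 kHz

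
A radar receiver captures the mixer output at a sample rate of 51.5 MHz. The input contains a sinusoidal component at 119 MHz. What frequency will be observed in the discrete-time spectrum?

16 MHz

119 MHz mod fs = 16 MHz.
16 MHz ≤ fs/2 = 25.75 MHz, appears at 16 MHz.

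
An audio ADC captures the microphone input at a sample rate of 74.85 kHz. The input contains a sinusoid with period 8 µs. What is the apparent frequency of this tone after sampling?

T = 8 µs → f = 1/T = 125 kHz.
125 kHz mod fs = 50.15 kHz.
50.15 kHz > fs/2 = 37.425 kHz, folds to fs − 50.15 kHz = 24.7 kHz.

24.7 kHz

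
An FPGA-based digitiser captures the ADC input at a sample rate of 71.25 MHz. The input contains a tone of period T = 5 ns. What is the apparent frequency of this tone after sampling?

13.75 MHz

T = 5 ns → f = 1/T = 200 MHz.
200 MHz mod fs = 57.5 MHz.
57.5 MHz > fs/2 = 35.625 MHz, folds to fs − 57.5 MHz = 13.75 MHz.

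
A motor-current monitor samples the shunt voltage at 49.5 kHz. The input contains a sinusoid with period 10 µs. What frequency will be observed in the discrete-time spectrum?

1 kHz

T = 10 µs → f = 1/T = 100 kHz.
100 kHz mod fs = 1 kHz.
1 kHz ≤ fs/2 = 24.75 kHz, appears at 1 kHz.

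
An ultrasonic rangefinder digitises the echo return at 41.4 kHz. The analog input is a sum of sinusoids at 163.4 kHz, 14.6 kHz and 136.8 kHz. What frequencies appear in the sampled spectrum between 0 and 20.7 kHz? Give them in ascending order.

2.2 kHz, 12.6 kHz, 14.6 kHz

fs/2 = 20.7 kHz.
163.4 kHz mod fs = 39.2 kHz.
39.2 kHz > fs/2 = 20.7 kHz, folds to fs − 39.2 kHz = 2.2 kHz.
14.6 kHz ≤ fs/2 = 20.7 kHz, passes unchanged.
136.8 kHz mod fs = 12.6 kHz.
12.6 kHz ≤ fs/2 = 20.7 kHz, appears at 12.6 kHz.
Distinct values: {2.2 kHz, 12.6 kHz, 14.6 kHz}.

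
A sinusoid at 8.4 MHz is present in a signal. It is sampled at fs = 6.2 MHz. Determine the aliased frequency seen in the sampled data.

2.2 MHz

8.4 MHz mod fs = 2.2 MHz.
2.2 MHz ≤ fs/2 = 3.1 MHz, appears at 2.2 MHz.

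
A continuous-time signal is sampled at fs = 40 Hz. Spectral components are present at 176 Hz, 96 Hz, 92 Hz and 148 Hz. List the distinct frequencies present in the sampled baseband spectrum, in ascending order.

12 Hz, 16 Hz

fs/2 = 20 Hz.
176 Hz mod fs = 16 Hz.
16 Hz ≤ fs/2 = 20 Hz, appears at 16 Hz.
96 Hz mod fs = 16 Hz.
16 Hz ≤ fs/2 = 20 Hz, appears at 16 Hz.
92 Hz mod fs = 12 Hz.
12 Hz ≤ fs/2 = 20 Hz, appears at 12 Hz.
148 Hz mod fs = 28 Hz.
28 Hz > fs/2 = 20 Hz, folds to fs − 28 Hz = 12 Hz.
Distinct values: {12 Hz, 16 Hz}.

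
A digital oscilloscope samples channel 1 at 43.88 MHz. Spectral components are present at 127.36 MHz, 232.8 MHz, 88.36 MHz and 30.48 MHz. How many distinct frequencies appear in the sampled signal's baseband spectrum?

fs/2 = 21.94 MHz.
127.36 MHz mod fs = 39.6 MHz.
39.6 MHz > fs/2 = 21.94 MHz, folds to fs − 39.6 MHz = 4.28 MHz.
232.8 MHz mod fs = 13.4 MHz.
13.4 MHz ≤ fs/2 = 21.94 MHz, appears at 13.4 MHz.
88.36 MHz mod fs = 0.6 MHz.
0.6 MHz ≤ fs/2 = 21.94 MHz, appears at 0.6 MHz.
30.48 MHz > fs/2 = 21.94 MHz, folds to fs − 30.48 MHz = 13.4 MHz.
Distinct values: {0.6 MHz, 4.28 MHz, 13.4 MHz} → 3.

3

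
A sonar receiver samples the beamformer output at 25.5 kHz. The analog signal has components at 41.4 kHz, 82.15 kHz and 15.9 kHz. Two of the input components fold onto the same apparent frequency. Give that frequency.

9.6 kHz

fs/2 = 12.75 kHz.
41.4 kHz mod fs = 15.9 kHz.
15.9 kHz > fs/2 = 12.75 kHz, folds to fs − 15.9 kHz = 9.6 kHz.
82.15 kHz mod fs = 5.65 kHz.
5.65 kHz ≤ fs/2 = 12.75 kHz, appears at 5.65 kHz.
15.9 kHz > fs/2 = 12.75 kHz, folds to fs − 15.9 kHz = 9.6 kHz.
15.9 kHz and 41.4 kHz both map to 9.6 kHz.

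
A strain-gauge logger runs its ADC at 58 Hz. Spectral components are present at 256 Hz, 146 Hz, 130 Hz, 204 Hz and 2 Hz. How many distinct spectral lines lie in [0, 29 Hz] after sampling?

4

fs/2 = 29 Hz.
256 Hz mod fs = 24 Hz.
24 Hz ≤ fs/2 = 29 Hz, appears at 24 Hz.
146 Hz mod fs = 30 Hz.
30 Hz > fs/2 = 29 Hz, folds to fs − 30 Hz = 28 Hz.
130 Hz mod fs = 14 Hz.
14 Hz ≤ fs/2 = 29 Hz, appears at 14 Hz.
204 Hz mod fs = 30 Hz.
30 Hz > fs/2 = 29 Hz, folds to fs − 30 Hz = 28 Hz.
2 Hz ≤ fs/2 = 29 Hz, passes unchanged.
Distinct values: {2 Hz, 14 Hz, 24 Hz, 28 Hz} → 4.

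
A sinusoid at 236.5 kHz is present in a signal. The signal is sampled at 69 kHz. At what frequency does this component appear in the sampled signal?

29.5 kHz

236.5 kHz mod fs = 29.5 kHz.
29.5 kHz ≤ fs/2 = 34.5 kHz, appears at 29.5 kHz.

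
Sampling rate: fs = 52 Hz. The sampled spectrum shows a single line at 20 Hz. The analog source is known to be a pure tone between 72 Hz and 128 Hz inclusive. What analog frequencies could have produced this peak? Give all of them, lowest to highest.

Frequencies that alias to 20 Hz are k·fs ± 20 Hz for integer k ≥ 0.
k=0: 20 Hz.
k=1: 32 Hz, 72 Hz.
k=2: 84 Hz, 124 Hz.
k=3: 136 Hz, 176 Hz.
Within [72 Hz, 128 Hz]: 72 Hz, 84 Hz, 124 Hz.

72 Hz, 84 Hz, 124 Hz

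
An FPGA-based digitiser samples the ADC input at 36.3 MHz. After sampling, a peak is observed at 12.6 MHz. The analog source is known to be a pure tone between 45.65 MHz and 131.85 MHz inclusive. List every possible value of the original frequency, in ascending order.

48.9 MHz, 60 MHz, 85.2 MHz, 96.3 MHz, 121.5 MHz

Frequencies that alias to 12.6 MHz are k·fs ± 12.6 MHz for integer k ≥ 0.
k=0: 12.6 MHz.
k=1: 23.7 MHz, 48.9 MHz.
k=2: 60 MHz, 85.2 MHz.
k=3: 96.3 MHz, 121.5 MHz.
k=4: 132.6 MHz, 157.8 MHz.
Within [45.65 MHz, 131.85 MHz]: 48.9 MHz, 60 MHz, 85.2 MHz, 96.3 MHz, 121.5 MHz.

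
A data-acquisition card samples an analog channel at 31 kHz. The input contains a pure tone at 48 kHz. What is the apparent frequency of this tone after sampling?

14 kHz

48 kHz mod fs = 17 kHz.
17 kHz > fs/2 = 15.5 kHz, folds to fs − 17 kHz = 14 kHz.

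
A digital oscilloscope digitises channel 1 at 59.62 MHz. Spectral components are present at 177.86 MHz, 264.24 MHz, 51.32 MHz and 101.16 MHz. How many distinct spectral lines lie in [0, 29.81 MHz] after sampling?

4

fs/2 = 29.81 MHz.
177.86 MHz mod fs = 58.62 MHz.
58.62 MHz > fs/2 = 29.81 MHz, folds to fs − 58.62 MHz = 1 MHz.
264.24 MHz mod fs = 25.76 MHz.
25.76 MHz ≤ fs/2 = 29.81 MHz, appears at 25.76 MHz.
51.32 MHz > fs/2 = 29.81 MHz, folds to fs − 51.32 MHz = 8.3 MHz.
101.16 MHz mod fs = 41.54 MHz.
41.54 MHz > fs/2 = 29.81 MHz, folds to fs − 41.54 MHz = 18.08 MHz.
Distinct values: {1 MHz, 8.3 MHz, 18.08 MHz, 25.76 MHz} → 4.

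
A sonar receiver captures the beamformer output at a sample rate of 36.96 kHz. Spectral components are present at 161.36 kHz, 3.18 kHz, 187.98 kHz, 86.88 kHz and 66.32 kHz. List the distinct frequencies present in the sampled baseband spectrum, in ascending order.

3.18 kHz, 7.6 kHz, 12.96 kHz, 13.52 kHz

fs/2 = 18.48 kHz.
161.36 kHz mod fs = 13.52 kHz.
13.52 kHz ≤ fs/2 = 18.48 kHz, appears at 13.52 kHz.
3.18 kHz ≤ fs/2 = 18.48 kHz, passes unchanged.
187.98 kHz mod fs = 3.18 kHz.
3.18 kHz ≤ fs/2 = 18.48 kHz, appears at 3.18 kHz.
86.88 kHz mod fs = 12.96 kHz.
12.96 kHz ≤ fs/2 = 18.48 kHz, appears at 12.96 kHz.
66.32 kHz mod fs = 29.36 kHz.
29.36 kHz > fs/2 = 18.48 kHz, folds to fs − 29.36 kHz = 7.6 kHz.
Distinct values: {3.18 kHz, 7.6 kHz, 12.96 kHz, 13.52 kHz}.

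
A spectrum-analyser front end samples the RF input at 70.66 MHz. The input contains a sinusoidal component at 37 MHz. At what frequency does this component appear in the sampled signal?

37 MHz > fs/2 = 35.33 MHz, folds to fs − 37 MHz = 33.66 MHz.

33.66 MHz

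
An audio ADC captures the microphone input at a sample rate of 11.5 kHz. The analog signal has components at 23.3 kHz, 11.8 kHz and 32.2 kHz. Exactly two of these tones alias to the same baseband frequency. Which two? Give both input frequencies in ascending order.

fs/2 = 5.75 kHz.
23.3 kHz mod fs = 0.3 kHz.
0.3 kHz ≤ fs/2 = 5.75 kHz, appears at 0.3 kHz.
11.8 kHz mod fs = 0.3 kHz.
0.3 kHz ≤ fs/2 = 5.75 kHz, appears at 0.3 kHz.
32.2 kHz mod fs = 9.2 kHz.
9.2 kHz > fs/2 = 5.75 kHz, folds to fs − 9.2 kHz = 2.3 kHz.
11.8 kHz and 23.3 kHz both map to 0.3 kHz.

11.8 kHz, 23.3 kHz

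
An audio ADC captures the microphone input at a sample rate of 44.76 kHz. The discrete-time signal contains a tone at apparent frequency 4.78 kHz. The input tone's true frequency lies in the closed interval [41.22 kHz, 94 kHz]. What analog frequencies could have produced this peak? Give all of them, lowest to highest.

49.54 kHz, 84.74 kHz

Frequencies that alias to 4.78 kHz are k·fs ± 4.78 kHz for integer k ≥ 0.
k=0: 4.78 kHz.
k=1: 39.98 kHz, 49.54 kHz.
k=2: 84.74 kHz, 94.3 kHz.
k=3: 129.5 kHz, 139.06 kHz.
Within [41.22 kHz, 94 kHz]: 49.54 kHz, 84.74 kHz.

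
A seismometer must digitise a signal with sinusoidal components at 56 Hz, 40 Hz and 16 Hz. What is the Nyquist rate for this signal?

Highest-frequency component: 56 Hz.
Nyquist rate = 2 × 56 Hz = 112 Hz.

112 Hz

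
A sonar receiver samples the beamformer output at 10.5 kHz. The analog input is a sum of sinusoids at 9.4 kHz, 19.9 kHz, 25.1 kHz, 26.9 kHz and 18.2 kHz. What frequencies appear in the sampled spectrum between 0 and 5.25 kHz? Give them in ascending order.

fs/2 = 5.25 kHz.
9.4 kHz > fs/2 = 5.25 kHz, folds to fs − 9.4 kHz = 1.1 kHz.
19.9 kHz mod fs = 9.4 kHz.
9.4 kHz > fs/2 = 5.25 kHz, folds to fs − 9.4 kHz = 1.1 kHz.
25.1 kHz mod fs = 4.1 kHz.
4.1 kHz ≤ fs/2 = 5.25 kHz, appears at 4.1 kHz.
26.9 kHz mod fs = 5.9 kHz.
5.9 kHz > fs/2 = 5.25 kHz, folds to fs − 5.9 kHz = 4.6 kHz.
18.2 kHz mod fs = 7.7 kHz.
7.7 kHz > fs/2 = 5.25 kHz, folds to fs − 7.7 kHz = 2.8 kHz.
Distinct values: {1.1 kHz, 2.8 kHz, 4.1 kHz, 4.6 kHz}.

1.1 kHz, 2.8 kHz, 4.1 kHz, 4.6 kHz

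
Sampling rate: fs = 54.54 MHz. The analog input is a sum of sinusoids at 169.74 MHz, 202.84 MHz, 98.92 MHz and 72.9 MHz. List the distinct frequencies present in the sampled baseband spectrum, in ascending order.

6.12 MHz, 10.16 MHz, 15.32 MHz, 18.36 MHz

fs/2 = 27.27 MHz.
169.74 MHz mod fs = 6.12 MHz.
6.12 MHz ≤ fs/2 = 27.27 MHz, appears at 6.12 MHz.
202.84 MHz mod fs = 39.22 MHz.
39.22 MHz > fs/2 = 27.27 MHz, folds to fs − 39.22 MHz = 15.32 MHz.
98.92 MHz mod fs = 44.38 MHz.
44.38 MHz > fs/2 = 27.27 MHz, folds to fs − 44.38 MHz = 10.16 MHz.
72.9 MHz mod fs = 18.36 MHz.
18.36 MHz ≤ fs/2 = 27.27 MHz, appears at 18.36 MHz.
Distinct values: {6.12 MHz, 10.16 MHz, 15.32 MHz, 18.36 MHz}.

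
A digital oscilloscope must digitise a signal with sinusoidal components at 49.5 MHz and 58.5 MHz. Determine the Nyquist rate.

117 MHz

Highest-frequency component: 58.5 MHz.
Nyquist rate = 2 × 58.5 MHz = 117 MHz.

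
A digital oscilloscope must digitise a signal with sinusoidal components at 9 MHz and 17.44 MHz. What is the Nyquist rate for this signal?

34.88 MHz

Highest-frequency component: 17.44 MHz.
Nyquist rate = 2 × 17.44 MHz = 34.88 MHz.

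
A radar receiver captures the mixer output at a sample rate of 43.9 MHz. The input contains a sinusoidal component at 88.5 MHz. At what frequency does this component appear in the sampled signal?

0.7 MHz

88.5 MHz mod fs = 0.7 MHz.
0.7 MHz ≤ fs/2 = 21.95 MHz, appears at 0.7 MHz.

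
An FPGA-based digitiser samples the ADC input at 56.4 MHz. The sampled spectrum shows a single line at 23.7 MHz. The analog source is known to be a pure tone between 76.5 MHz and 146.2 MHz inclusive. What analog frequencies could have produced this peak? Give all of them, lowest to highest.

80.1 MHz, 89.1 MHz, 136.5 MHz, 145.5 MHz

Frequencies that alias to 23.7 MHz are k·fs ± 23.7 MHz for integer k ≥ 0.
k=0: 23.7 MHz.
k=1: 32.7 MHz, 80.1 MHz.
k=2: 89.1 MHz, 136.5 MHz.
k=3: 145.5 MHz, 192.9 MHz.
k=4: 201.9 MHz, 249.3 MHz.
Within [76.5 MHz, 146.2 MHz]: 80.1 MHz, 89.1 MHz, 136.5 MHz, 145.5 MHz.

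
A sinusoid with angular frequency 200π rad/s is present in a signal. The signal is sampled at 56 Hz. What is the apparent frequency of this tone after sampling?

ω = 200π rad/s → f = ω/(2π) = 100 Hz.
100 Hz mod fs = 44 Hz.
44 Hz > fs/2 = 28 Hz, folds to fs − 44 Hz = 12 Hz.

12 Hz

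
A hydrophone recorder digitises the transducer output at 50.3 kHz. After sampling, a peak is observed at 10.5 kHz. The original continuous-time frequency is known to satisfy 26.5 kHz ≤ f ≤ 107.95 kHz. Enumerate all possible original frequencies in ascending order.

Frequencies that alias to 10.5 kHz are k·fs ± 10.5 kHz for integer k ≥ 0.
k=0: 10.5 kHz.
k=1: 39.8 kHz, 60.8 kHz.
k=2: 90.1 kHz, 111.1 kHz.
k=3: 140.4 kHz, 161.4 kHz.
Within [26.5 kHz, 107.95 kHz]: 39.8 kHz, 60.8 kHz, 90.1 kHz.

39.8 kHz, 60.8 kHz, 90.1 kHz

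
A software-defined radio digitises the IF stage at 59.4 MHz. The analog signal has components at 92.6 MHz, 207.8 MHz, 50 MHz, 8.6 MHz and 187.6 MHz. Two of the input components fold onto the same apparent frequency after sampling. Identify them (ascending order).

50 MHz, 187.6 MHz

fs/2 = 29.7 MHz.
92.6 MHz mod fs = 33.2 MHz.
33.2 MHz > fs/2 = 29.7 MHz, folds to fs − 33.2 MHz = 26.2 MHz.
207.8 MHz mod fs = 29.6 MHz.
29.6 MHz ≤ fs/2 = 29.7 MHz, appears at 29.6 MHz.
50 MHz > fs/2 = 29.7 MHz, folds to fs − 50 MHz = 9.4 MHz.
8.6 MHz ≤ fs/2 = 29.7 MHz, passes unchanged.
187.6 MHz mod fs = 9.4 MHz.
9.4 MHz ≤ fs/2 = 29.7 MHz, appears at 9.4 MHz.
50 MHz and 187.6 MHz both map to 9.4 MHz.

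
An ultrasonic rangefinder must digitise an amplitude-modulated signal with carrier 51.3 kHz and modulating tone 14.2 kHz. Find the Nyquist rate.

131 kHz

AM sidebands sit at fc ± fm = 37.1 kHz and 65.5 kHz.
Highest-frequency component: 65.5 kHz.
Nyquist rate = 2 × 65.5 kHz = 131 kHz.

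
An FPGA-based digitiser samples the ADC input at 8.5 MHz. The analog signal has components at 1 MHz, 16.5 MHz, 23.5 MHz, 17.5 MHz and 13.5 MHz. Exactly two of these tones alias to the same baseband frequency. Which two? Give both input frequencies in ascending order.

16.5 MHz, 17.5 MHz

fs/2 = 4.25 MHz.
1 MHz ≤ fs/2 = 4.25 MHz, passes unchanged.
16.5 MHz mod fs = 8 MHz.
8 MHz > fs/2 = 4.25 MHz, folds to fs − 8 MHz = 0.5 MHz.
23.5 MHz mod fs = 6.5 MHz.
6.5 MHz > fs/2 = 4.25 MHz, folds to fs − 6.5 MHz = 2 MHz.
17.5 MHz mod fs = 0.5 MHz.
0.5 MHz ≤ fs/2 = 4.25 MHz, appears at 0.5 MHz.
13.5 MHz mod fs = 5 MHz.
5 MHz > fs/2 = 4.25 MHz, folds to fs − 5 MHz = 3.5 MHz.
16.5 MHz and 17.5 MHz both map to 0.5 MHz.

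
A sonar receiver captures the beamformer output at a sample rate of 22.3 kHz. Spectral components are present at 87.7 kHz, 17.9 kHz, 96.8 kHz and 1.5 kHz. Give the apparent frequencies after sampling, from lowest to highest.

fs/2 = 11.15 kHz.
87.7 kHz mod fs = 20.8 kHz.
20.8 kHz > fs/2 = 11.15 kHz, folds to fs − 20.8 kHz = 1.5 kHz.
17.9 kHz > fs/2 = 11.15 kHz, folds to fs − 17.9 kHz = 4.4 kHz.
96.8 kHz mod fs = 7.6 kHz.
7.6 kHz ≤ fs/2 = 11.15 kHz, appears at 7.6 kHz.
1.5 kHz ≤ fs/2 = 11.15 kHz, passes unchanged.
Distinct values: {1.5 kHz, 4.4 kHz, 7.6 kHz}.

1.5 kHz, 4.4 kHz, 7.6 kHz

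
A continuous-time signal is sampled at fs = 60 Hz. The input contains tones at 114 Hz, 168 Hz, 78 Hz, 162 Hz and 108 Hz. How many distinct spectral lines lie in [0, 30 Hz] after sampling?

3

fs/2 = 30 Hz.
114 Hz mod fs = 54 Hz.
54 Hz > fs/2 = 30 Hz, folds to fs − 54 Hz = 6 Hz.
168 Hz mod fs = 48 Hz.
48 Hz > fs/2 = 30 Hz, folds to fs − 48 Hz = 12 Hz.
78 Hz mod fs = 18 Hz.
18 Hz ≤ fs/2 = 30 Hz, appears at 18 Hz.
162 Hz mod fs = 42 Hz.
42 Hz > fs/2 = 30 Hz, folds to fs − 42 Hz = 18 Hz.
108 Hz mod fs = 48 Hz.
48 Hz > fs/2 = 30 Hz, folds to fs − 48 Hz = 12 Hz.
Distinct values: {6 Hz, 12 Hz, 18 Hz} → 3.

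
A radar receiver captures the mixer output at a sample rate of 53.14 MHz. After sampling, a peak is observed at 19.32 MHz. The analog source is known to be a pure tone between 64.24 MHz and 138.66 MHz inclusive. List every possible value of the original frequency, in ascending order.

Frequencies that alias to 19.32 MHz are k·fs ± 19.32 MHz for integer k ≥ 0.
k=0: 19.32 MHz.
k=1: 33.82 MHz, 72.46 MHz.
k=2: 86.96 MHz, 125.6 MHz.
k=3: 140.1 MHz, 178.74 MHz.
Within [64.24 MHz, 138.66 MHz]: 72.46 MHz, 86.96 MHz, 125.6 MHz.

72.46 MHz, 86.96 MHz, 125.6 MHz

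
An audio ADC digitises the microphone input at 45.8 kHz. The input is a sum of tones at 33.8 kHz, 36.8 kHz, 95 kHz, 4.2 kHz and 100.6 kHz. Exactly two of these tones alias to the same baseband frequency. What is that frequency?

fs/2 = 22.9 kHz.
33.8 kHz > fs/2 = 22.9 kHz, folds to fs − 33.8 kHz = 12 kHz.
36.8 kHz > fs/2 = 22.9 kHz, folds to fs − 36.8 kHz = 9 kHz.
95 kHz mod fs = 3.4 kHz.
3.4 kHz ≤ fs/2 = 22.9 kHz, appears at 3.4 kHz.
4.2 kHz ≤ fs/2 = 22.9 kHz, passes unchanged.
100.6 kHz mod fs = 9 kHz.
9 kHz ≤ fs/2 = 22.9 kHz, appears at 9 kHz.
36.8 kHz and 100.6 kHz both map to 9 kHz.

9 kHz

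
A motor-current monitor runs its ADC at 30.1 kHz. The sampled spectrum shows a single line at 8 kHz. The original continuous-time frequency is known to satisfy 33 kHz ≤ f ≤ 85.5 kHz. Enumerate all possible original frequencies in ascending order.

38.1 kHz, 52.2 kHz, 68.2 kHz, 82.3 kHz

Frequencies that alias to 8 kHz are k·fs ± 8 kHz for integer k ≥ 0.
k=0: 8 kHz.
k=1: 22.1 kHz, 38.1 kHz.
k=2: 52.2 kHz, 68.2 kHz.
k=3: 82.3 kHz, 98.3 kHz.
k=4: 112.4 kHz, 128.4 kHz.
Within [33 kHz, 85.5 kHz]: 38.1 kHz, 52.2 kHz, 68.2 kHz, 82.3 kHz.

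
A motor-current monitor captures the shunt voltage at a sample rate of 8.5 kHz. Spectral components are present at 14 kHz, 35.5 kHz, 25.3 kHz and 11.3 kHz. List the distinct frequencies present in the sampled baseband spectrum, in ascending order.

0.2 kHz, 1.5 kHz, 2.8 kHz, 3 kHz

fs/2 = 4.25 kHz.
14 kHz mod fs = 5.5 kHz.
5.5 kHz > fs/2 = 4.25 kHz, folds to fs − 5.5 kHz = 3 kHz.
35.5 kHz mod fs = 1.5 kHz.
1.5 kHz ≤ fs/2 = 4.25 kHz, appears at 1.5 kHz.
25.3 kHz mod fs = 8.3 kHz.
8.3 kHz > fs/2 = 4.25 kHz, folds to fs − 8.3 kHz = 0.2 kHz.
11.3 kHz mod fs = 2.8 kHz.
2.8 kHz ≤ fs/2 = 4.25 kHz, appears at 2.8 kHz.
Distinct values: {0.2 kHz, 1.5 kHz, 2.8 kHz, 3 kHz}.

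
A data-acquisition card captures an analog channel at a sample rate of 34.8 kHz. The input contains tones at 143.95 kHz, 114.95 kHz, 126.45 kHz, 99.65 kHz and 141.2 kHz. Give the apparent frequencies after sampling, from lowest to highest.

fs/2 = 17.4 kHz.
143.95 kHz mod fs = 4.75 kHz.
4.75 kHz ≤ fs/2 = 17.4 kHz, appears at 4.75 kHz.
114.95 kHz mod fs = 10.55 kHz.
10.55 kHz ≤ fs/2 = 17.4 kHz, appears at 10.55 kHz.
126.45 kHz mod fs = 22.05 kHz.
22.05 kHz > fs/2 = 17.4 kHz, folds to fs − 22.05 kHz = 12.75 kHz.
99.65 kHz mod fs = 30.05 kHz.
30.05 kHz > fs/2 = 17.4 kHz, folds to fs − 30.05 kHz = 4.75 kHz.
141.2 kHz mod fs = 2 kHz.
2 kHz ≤ fs/2 = 17.4 kHz, appears at 2 kHz.
Distinct values: {2 kHz, 4.75 kHz, 10.55 kHz, 12.75 kHz}.

2 kHz, 4.75 kHz, 10.55 kHz, 12.75 kHz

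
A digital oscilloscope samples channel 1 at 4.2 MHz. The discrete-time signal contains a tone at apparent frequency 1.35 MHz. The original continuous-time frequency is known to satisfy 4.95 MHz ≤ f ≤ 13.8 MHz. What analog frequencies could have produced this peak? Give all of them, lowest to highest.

Frequencies that alias to 1.35 MHz are k·fs ± 1.35 MHz for integer k ≥ 0.
k=0: 1.35 MHz.
k=1: 2.85 MHz, 5.55 MHz.
k=2: 7.05 MHz, 9.75 MHz.
k=3: 11.25 MHz, 13.95 MHz.
k=4: 15.45 MHz, 18.15 MHz.
Within [4.95 MHz, 13.8 MHz]: 5.55 MHz, 7.05 MHz, 9.75 MHz, 11.25 MHz.

5.55 MHz, 7.05 MHz, 9.75 MHz, 11.25 MHz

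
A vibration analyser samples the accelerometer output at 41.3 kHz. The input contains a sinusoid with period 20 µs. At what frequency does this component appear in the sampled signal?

T = 20 µs → f = 1/T = 50 kHz.
50 kHz mod fs = 8.7 kHz.
8.7 kHz ≤ fs/2 = 20.65 kHz, appears at 8.7 kHz.

8.7 kHz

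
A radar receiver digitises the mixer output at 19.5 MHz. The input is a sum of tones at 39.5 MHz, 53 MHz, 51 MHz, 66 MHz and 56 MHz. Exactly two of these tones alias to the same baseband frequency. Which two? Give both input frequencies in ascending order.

fs/2 = 9.75 MHz.
39.5 MHz mod fs = 0.5 MHz.
0.5 MHz ≤ fs/2 = 9.75 MHz, appears at 0.5 MHz.
53 MHz mod fs = 14 MHz.
14 MHz > fs/2 = 9.75 MHz, folds to fs − 14 MHz = 5.5 MHz.
51 MHz mod fs = 12 MHz.
12 MHz > fs/2 = 9.75 MHz, folds to fs − 12 MHz = 7.5 MHz.
66 MHz mod fs = 7.5 MHz.
7.5 MHz ≤ fs/2 = 9.75 MHz, appears at 7.5 MHz.
56 MHz mod fs = 17 MHz.
17 MHz > fs/2 = 9.75 MHz, folds to fs − 17 MHz = 2.5 MHz.
51 MHz and 66 MHz both map to 7.5 MHz.

51 MHz, 66 MHz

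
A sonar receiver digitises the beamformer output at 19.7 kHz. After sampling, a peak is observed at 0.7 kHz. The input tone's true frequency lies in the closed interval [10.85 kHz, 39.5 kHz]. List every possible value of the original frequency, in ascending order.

Frequencies that alias to 0.7 kHz are k·fs ± 0.7 kHz for integer k ≥ 0.
k=0: 0.7 kHz.
k=1: 19 kHz, 20.4 kHz.
k=2: 38.7 kHz, 40.1 kHz.
k=3: 58.4 kHz, 59.8 kHz.
Within [10.85 kHz, 39.5 kHz]: 19 kHz, 20.4 kHz, 38.7 kHz.

19 kHz, 20.4 kHz, 38.7 kHz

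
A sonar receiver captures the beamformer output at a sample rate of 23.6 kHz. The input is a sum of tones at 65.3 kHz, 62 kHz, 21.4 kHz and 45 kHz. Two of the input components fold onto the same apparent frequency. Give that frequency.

fs/2 = 11.8 kHz.
65.3 kHz mod fs = 18.1 kHz.
18.1 kHz > fs/2 = 11.8 kHz, folds to fs − 18.1 kHz = 5.5 kHz.
62 kHz mod fs = 14.8 kHz.
14.8 kHz > fs/2 = 11.8 kHz, folds to fs − 14.8 kHz = 8.8 kHz.
21.4 kHz > fs/2 = 11.8 kHz, folds to fs − 21.4 kHz = 2.2 kHz.
45 kHz mod fs = 21.4 kHz.
21.4 kHz > fs/2 = 11.8 kHz, folds to fs − 21.4 kHz = 2.2 kHz.
21.4 kHz and 45 kHz both map to 2.2 kHz.

2.2 kHz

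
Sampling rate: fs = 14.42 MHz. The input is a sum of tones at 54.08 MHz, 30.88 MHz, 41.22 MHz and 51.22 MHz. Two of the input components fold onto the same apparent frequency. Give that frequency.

fs/2 = 7.21 MHz.
54.08 MHz mod fs = 10.82 MHz.
10.82 MHz > fs/2 = 7.21 MHz, folds to fs − 10.82 MHz = 3.6 MHz.
30.88 MHz mod fs = 2.04 MHz.
2.04 MHz ≤ fs/2 = 7.21 MHz, appears at 2.04 MHz.
41.22 MHz mod fs = 12.38 MHz.
12.38 MHz > fs/2 = 7.21 MHz, folds to fs − 12.38 MHz = 2.04 MHz.
51.22 MHz mod fs = 7.96 MHz.
7.96 MHz > fs/2 = 7.21 MHz, folds to fs − 7.96 MHz = 6.46 MHz.
30.88 MHz and 41.22 MHz both map to 2.04 MHz.

2.04 MHz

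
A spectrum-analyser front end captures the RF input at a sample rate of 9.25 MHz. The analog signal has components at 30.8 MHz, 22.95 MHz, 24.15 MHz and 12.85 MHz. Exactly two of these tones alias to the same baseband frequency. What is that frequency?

fs/2 = 4.625 MHz.
30.8 MHz mod fs = 3.05 MHz.
3.05 MHz ≤ fs/2 = 4.625 MHz, appears at 3.05 MHz.
22.95 MHz mod fs = 4.45 MHz.
4.45 MHz ≤ fs/2 = 4.625 MHz, appears at 4.45 MHz.
24.15 MHz mod fs = 5.65 MHz.
5.65 MHz > fs/2 = 4.625 MHz, folds to fs − 5.65 MHz = 3.6 MHz.
12.85 MHz mod fs = 3.6 MHz.
3.6 MHz ≤ fs/2 = 4.625 MHz, appears at 3.6 MHz.
12.85 MHz and 24.15 MHz both map to 3.6 MHz.

3.6 MHz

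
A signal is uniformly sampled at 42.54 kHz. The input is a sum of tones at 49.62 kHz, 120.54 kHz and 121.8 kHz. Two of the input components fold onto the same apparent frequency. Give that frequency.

7.08 kHz

fs/2 = 21.27 kHz.
49.62 kHz mod fs = 7.08 kHz.
7.08 kHz ≤ fs/2 = 21.27 kHz, appears at 7.08 kHz.
120.54 kHz mod fs = 35.46 kHz.
35.46 kHz > fs/2 = 21.27 kHz, folds to fs − 35.46 kHz = 7.08 kHz.
121.8 kHz mod fs = 36.72 kHz.
36.72 kHz > fs/2 = 21.27 kHz, folds to fs − 36.72 kHz = 5.82 kHz.
49.62 kHz and 120.54 kHz both map to 7.08 kHz.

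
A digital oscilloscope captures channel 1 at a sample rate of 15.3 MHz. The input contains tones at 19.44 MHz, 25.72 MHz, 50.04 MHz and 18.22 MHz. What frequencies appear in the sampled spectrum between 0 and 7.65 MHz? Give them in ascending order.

fs/2 = 7.65 MHz.
19.44 MHz mod fs = 4.14 MHz.
4.14 MHz ≤ fs/2 = 7.65 MHz, appears at 4.14 MHz.
25.72 MHz mod fs = 10.42 MHz.
10.42 MHz > fs/2 = 7.65 MHz, folds to fs − 10.42 MHz = 4.88 MHz.
50.04 MHz mod fs = 4.14 MHz.
4.14 MHz ≤ fs/2 = 7.65 MHz, appears at 4.14 MHz.
18.22 MHz mod fs = 2.92 MHz.
2.92 MHz ≤ fs/2 = 7.65 MHz, appears at 2.92 MHz.
Distinct values: {2.92 MHz, 4.14 MHz, 4.88 MHz}.

2.92 MHz, 4.14 MHz, 4.88 MHz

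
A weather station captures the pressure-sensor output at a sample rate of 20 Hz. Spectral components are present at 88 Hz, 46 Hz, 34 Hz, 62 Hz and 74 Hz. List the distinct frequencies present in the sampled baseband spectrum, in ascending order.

2 Hz, 6 Hz, 8 Hz

fs/2 = 10 Hz.
88 Hz mod fs = 8 Hz.
8 Hz ≤ fs/2 = 10 Hz, appears at 8 Hz.
46 Hz mod fs = 6 Hz.
6 Hz ≤ fs/2 = 10 Hz, appears at 6 Hz.
34 Hz mod fs = 14 Hz.
14 Hz > fs/2 = 10 Hz, folds to fs − 14 Hz = 6 Hz.
62 Hz mod fs = 2 Hz.
2 Hz ≤ fs/2 = 10 Hz, appears at 2 Hz.
74 Hz mod fs = 14 Hz.
14 Hz > fs/2 = 10 Hz, folds to fs − 14 Hz = 6 Hz.
Distinct values: {2 Hz, 6 Hz, 8 Hz}.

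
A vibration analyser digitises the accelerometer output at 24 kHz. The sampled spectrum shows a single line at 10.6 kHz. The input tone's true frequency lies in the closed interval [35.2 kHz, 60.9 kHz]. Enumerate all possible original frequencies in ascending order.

37.4 kHz, 58.6 kHz

Frequencies that alias to 10.6 kHz are k·fs ± 10.6 kHz for integer k ≥ 0.
k=0: 10.6 kHz.
k=1: 13.4 kHz, 34.6 kHz.
k=2: 37.4 kHz, 58.6 kHz.
k=3: 61.4 kHz, 82.6 kHz.
Within [35.2 kHz, 60.9 kHz]: 37.4 kHz, 58.6 kHz.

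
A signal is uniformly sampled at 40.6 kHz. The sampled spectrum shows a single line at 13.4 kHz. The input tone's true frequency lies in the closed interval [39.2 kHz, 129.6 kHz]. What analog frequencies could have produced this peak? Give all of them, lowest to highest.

Frequencies that alias to 13.4 kHz are k·fs ± 13.4 kHz for integer k ≥ 0.
k=0: 13.4 kHz.
k=1: 27.2 kHz, 54 kHz.
k=2: 67.8 kHz, 94.6 kHz.
k=3: 108.4 kHz, 135.2 kHz.
k=4: 149 kHz, 175.8 kHz.
Within [39.2 kHz, 129.6 kHz]: 54 kHz, 67.8 kHz, 94.6 kHz, 108.4 kHz.

54 kHz, 67.8 kHz, 94.6 kHz, 108.4 kHz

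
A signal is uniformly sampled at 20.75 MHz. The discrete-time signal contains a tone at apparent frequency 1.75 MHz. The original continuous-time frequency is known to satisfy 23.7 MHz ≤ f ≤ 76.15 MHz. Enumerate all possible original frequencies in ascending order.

Frequencies that alias to 1.75 MHz are k·fs ± 1.75 MHz for integer k ≥ 0.
k=0: 1.75 MHz.
k=1: 19 MHz, 22.5 MHz.
k=2: 39.75 MHz, 43.25 MHz.
k=3: 60.5 MHz, 64 MHz.
k=4: 81.25 MHz, 84.75 MHz.
Within [23.7 MHz, 76.15 MHz]: 39.75 MHz, 43.25 MHz, 60.5 MHz, 64 MHz.

39.75 MHz, 43.25 MHz, 60.5 MHz, 64 MHz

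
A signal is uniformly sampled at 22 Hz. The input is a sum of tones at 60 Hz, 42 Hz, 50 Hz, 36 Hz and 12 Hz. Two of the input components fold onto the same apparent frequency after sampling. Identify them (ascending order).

fs/2 = 11 Hz.
60 Hz mod fs = 16 Hz.
16 Hz > fs/2 = 11 Hz, folds to fs − 16 Hz = 6 Hz.
42 Hz mod fs = 20 Hz.
20 Hz > fs/2 = 11 Hz, folds to fs − 20 Hz = 2 Hz.
50 Hz mod fs = 6 Hz.
6 Hz ≤ fs/2 = 11 Hz, appears at 6 Hz.
36 Hz mod fs = 14 Hz.
14 Hz > fs/2 = 11 Hz, folds to fs − 14 Hz = 8 Hz.
12 Hz > fs/2 = 11 Hz, folds to fs − 12 Hz = 10 Hz.
50 Hz and 60 Hz both map to 6 Hz.

50 Hz, 60 Hz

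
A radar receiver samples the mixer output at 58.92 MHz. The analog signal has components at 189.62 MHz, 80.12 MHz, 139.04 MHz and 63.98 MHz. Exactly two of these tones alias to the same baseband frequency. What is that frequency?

fs/2 = 29.46 MHz.
189.62 MHz mod fs = 12.86 MHz.
12.86 MHz ≤ fs/2 = 29.46 MHz, appears at 12.86 MHz.
80.12 MHz mod fs = 21.2 MHz.
21.2 MHz ≤ fs/2 = 29.46 MHz, appears at 21.2 MHz.
139.04 MHz mod fs = 21.2 MHz.
21.2 MHz ≤ fs/2 = 29.46 MHz, appears at 21.2 MHz.
63.98 MHz mod fs = 5.06 MHz.
5.06 MHz ≤ fs/2 = 29.46 MHz, appears at 5.06 MHz.
80.12 MHz and 139.04 MHz both map to 21.2 MHz.

21.2 MHz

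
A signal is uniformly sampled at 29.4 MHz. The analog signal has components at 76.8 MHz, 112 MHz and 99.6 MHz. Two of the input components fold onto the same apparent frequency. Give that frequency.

11.4 MHz

fs/2 = 14.7 MHz.
76.8 MHz mod fs = 18 MHz.
18 MHz > fs/2 = 14.7 MHz, folds to fs − 18 MHz = 11.4 MHz.
112 MHz mod fs = 23.8 MHz.
23.8 MHz > fs/2 = 14.7 MHz, folds to fs − 23.8 MHz = 5.6 MHz.
99.6 MHz mod fs = 11.4 MHz.
11.4 MHz ≤ fs/2 = 14.7 MHz, appears at 11.4 MHz.
76.8 MHz and 99.6 MHz both map to 11.4 MHz.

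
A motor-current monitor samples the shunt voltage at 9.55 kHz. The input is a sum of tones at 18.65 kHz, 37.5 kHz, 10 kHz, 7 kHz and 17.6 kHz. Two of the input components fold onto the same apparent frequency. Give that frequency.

0.45 kHz

fs/2 = 4.775 kHz.
18.65 kHz mod fs = 9.1 kHz.
9.1 kHz > fs/2 = 4.775 kHz, folds to fs − 9.1 kHz = 0.45 kHz.
37.5 kHz mod fs = 8.85 kHz.
8.85 kHz > fs/2 = 4.775 kHz, folds to fs − 8.85 kHz = 0.7 kHz.
10 kHz mod fs = 0.45 kHz.
0.45 kHz ≤ fs/2 = 4.775 kHz, appears at 0.45 kHz.
7 kHz > fs/2 = 4.775 kHz, folds to fs − 7 kHz = 2.55 kHz.
17.6 kHz mod fs = 8.05 kHz.
8.05 kHz > fs/2 = 4.775 kHz, folds to fs − 8.05 kHz = 1.5 kHz.
10 kHz and 18.65 kHz both map to 0.45 kHz.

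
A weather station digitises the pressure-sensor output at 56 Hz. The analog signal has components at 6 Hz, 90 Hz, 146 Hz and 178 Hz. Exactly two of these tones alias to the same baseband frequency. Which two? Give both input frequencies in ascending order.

fs/2 = 28 Hz.
6 Hz ≤ fs/2 = 28 Hz, passes unchanged.
90 Hz mod fs = 34 Hz.
34 Hz > fs/2 = 28 Hz, folds to fs − 34 Hz = 22 Hz.
146 Hz mod fs = 34 Hz.
34 Hz > fs/2 = 28 Hz, folds to fs − 34 Hz = 22 Hz.
178 Hz mod fs = 10 Hz.
10 Hz ≤ fs/2 = 28 Hz, appears at 10 Hz.
90 Hz and 146 Hz both map to 22 Hz.

90 Hz, 146 Hz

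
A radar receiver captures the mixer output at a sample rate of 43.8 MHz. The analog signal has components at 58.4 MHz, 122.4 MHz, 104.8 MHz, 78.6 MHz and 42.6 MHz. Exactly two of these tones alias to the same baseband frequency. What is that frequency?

fs/2 = 21.9 MHz.
58.4 MHz mod fs = 14.6 MHz.
14.6 MHz ≤ fs/2 = 21.9 MHz, appears at 14.6 MHz.
122.4 MHz mod fs = 34.8 MHz.
34.8 MHz > fs/2 = 21.9 MHz, folds to fs − 34.8 MHz = 9 MHz.
104.8 MHz mod fs = 17.2 MHz.
17.2 MHz ≤ fs/2 = 21.9 MHz, appears at 17.2 MHz.
78.6 MHz mod fs = 34.8 MHz.
34.8 MHz > fs/2 = 21.9 MHz, folds to fs − 34.8 MHz = 9 MHz.
42.6 MHz > fs/2 = 21.9 MHz, folds to fs − 42.6 MHz = 1.2 MHz.
78.6 MHz and 122.4 MHz both map to 9 MHz.

9 MHz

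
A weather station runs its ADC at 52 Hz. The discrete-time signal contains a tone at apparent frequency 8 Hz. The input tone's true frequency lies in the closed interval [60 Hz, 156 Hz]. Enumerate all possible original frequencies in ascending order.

60 Hz, 96 Hz, 112 Hz, 148 Hz

Frequencies that alias to 8 Hz are k·fs ± 8 Hz for integer k ≥ 0.
k=0: 8 Hz.
k=1: 44 Hz, 60 Hz.
k=2: 96 Hz, 112 Hz.
k=3: 148 Hz, 164 Hz.
k=4: 200 Hz, 216 Hz.
Within [60 Hz, 156 Hz]: 60 Hz, 96 Hz, 112 Hz, 148 Hz.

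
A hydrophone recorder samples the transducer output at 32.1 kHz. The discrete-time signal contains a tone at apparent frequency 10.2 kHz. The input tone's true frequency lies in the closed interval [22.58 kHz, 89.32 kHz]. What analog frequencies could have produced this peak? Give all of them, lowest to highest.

42.3 kHz, 54 kHz, 74.4 kHz, 86.1 kHz

Frequencies that alias to 10.2 kHz are k·fs ± 10.2 kHz for integer k ≥ 0.
k=0: 10.2 kHz.
k=1: 21.9 kHz, 42.3 kHz.
k=2: 54 kHz, 74.4 kHz.
k=3: 86.1 kHz, 106.5 kHz.
k=4: 118.2 kHz, 138.6 kHz.
Within [22.58 kHz, 89.32 kHz]: 42.3 kHz, 54 kHz, 74.4 kHz, 86.1 kHz.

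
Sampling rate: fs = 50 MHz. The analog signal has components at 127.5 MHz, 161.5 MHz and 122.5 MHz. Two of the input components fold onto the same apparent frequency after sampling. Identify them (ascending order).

122.5 MHz, 127.5 MHz

fs/2 = 25 MHz.
127.5 MHz mod fs = 27.5 MHz.
27.5 MHz > fs/2 = 25 MHz, folds to fs − 27.5 MHz = 22.5 MHz.
161.5 MHz mod fs = 11.5 MHz.
11.5 MHz ≤ fs/2 = 25 MHz, appears at 11.5 MHz.
122.5 MHz mod fs = 22.5 MHz.
22.5 MHz ≤ fs/2 = 25 MHz, appears at 22.5 MHz.
122.5 MHz and 127.5 MHz both map to 22.5 MHz.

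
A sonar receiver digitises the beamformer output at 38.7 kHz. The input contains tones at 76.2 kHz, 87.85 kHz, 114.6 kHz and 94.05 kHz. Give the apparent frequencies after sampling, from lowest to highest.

fs/2 = 19.35 kHz.
76.2 kHz mod fs = 37.5 kHz.
37.5 kHz > fs/2 = 19.35 kHz, folds to fs − 37.5 kHz = 1.2 kHz.
87.85 kHz mod fs = 10.45 kHz.
10.45 kHz ≤ fs/2 = 19.35 kHz, appears at 10.45 kHz.
114.6 kHz mod fs = 37.2 kHz.
37.2 kHz > fs/2 = 19.35 kHz, folds to fs − 37.2 kHz = 1.5 kHz.
94.05 kHz mod fs = 16.65 kHz.
16.65 kHz ≤ fs/2 = 19.35 kHz, appears at 16.65 kHz.
Distinct values: {1.2 kHz, 1.5 kHz, 10.45 kHz, 16.65 kHz}.

1.2 kHz, 1.5 kHz, 10.45 kHz, 16.65 kHz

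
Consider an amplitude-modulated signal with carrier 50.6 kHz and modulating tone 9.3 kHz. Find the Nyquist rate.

119.8 kHz

AM sidebands sit at fc ± fm = 41.3 kHz and 59.9 kHz.
Highest-frequency component: 59.9 kHz.
Nyquist rate = 2 × 59.9 kHz = 119.8 kHz.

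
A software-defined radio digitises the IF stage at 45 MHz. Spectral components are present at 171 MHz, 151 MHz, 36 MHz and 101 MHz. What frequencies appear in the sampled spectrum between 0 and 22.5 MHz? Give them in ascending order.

fs/2 = 22.5 MHz.
171 MHz mod fs = 36 MHz.
36 MHz > fs/2 = 22.5 MHz, folds to fs − 36 MHz = 9 MHz.
151 MHz mod fs = 16 MHz.
16 MHz ≤ fs/2 = 22.5 MHz, appears at 16 MHz.
36 MHz > fs/2 = 22.5 MHz, folds to fs − 36 MHz = 9 MHz.
101 MHz mod fs = 11 MHz.
11 MHz ≤ fs/2 = 22.5 MHz, appears at 11 MHz.
Distinct values: {9 MHz, 11 MHz, 16 MHz}.

9 MHz, 11 MHz, 16 MHz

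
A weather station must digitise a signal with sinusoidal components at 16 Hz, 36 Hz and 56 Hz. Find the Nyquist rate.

112 Hz

Highest-frequency component: 56 Hz.
Nyquist rate = 2 × 56 Hz = 112 Hz.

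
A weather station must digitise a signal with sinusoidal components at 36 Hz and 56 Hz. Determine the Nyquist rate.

112 Hz

Highest-frequency component: 56 Hz.
Nyquist rate = 2 × 56 Hz = 112 Hz.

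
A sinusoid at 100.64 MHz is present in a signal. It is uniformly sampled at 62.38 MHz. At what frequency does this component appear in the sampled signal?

100.64 MHz mod fs = 38.26 MHz.
38.26 MHz > fs/2 = 31.19 MHz, folds to fs − 38.26 MHz = 24.12 MHz.

24.12 MHz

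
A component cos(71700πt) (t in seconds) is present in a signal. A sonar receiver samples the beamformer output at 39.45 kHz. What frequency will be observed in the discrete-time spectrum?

3.6 kHz

ω = 71700π rad/s → f = ω/(2π) = 35850 Hz = 35.85 kHz.
35.85 kHz > fs/2 = 19.725 kHz, folds to fs − 35.85 kHz = 3.6 kHz.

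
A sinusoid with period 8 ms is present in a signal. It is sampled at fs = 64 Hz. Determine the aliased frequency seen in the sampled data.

3 Hz

T = 8 ms → f = 1/T = 125 Hz.
125 Hz mod fs = 61 Hz.
61 Hz > fs/2 = 32 Hz, folds to fs − 61 Hz = 3 Hz.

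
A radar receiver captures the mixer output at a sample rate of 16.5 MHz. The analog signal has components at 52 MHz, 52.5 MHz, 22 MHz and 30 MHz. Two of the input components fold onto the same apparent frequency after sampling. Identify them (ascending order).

fs/2 = 8.25 MHz.
52 MHz mod fs = 2.5 MHz.
2.5 MHz ≤ fs/2 = 8.25 MHz, appears at 2.5 MHz.
52.5 MHz mod fs = 3 MHz.
3 MHz ≤ fs/2 = 8.25 MHz, appears at 3 MHz.
22 MHz mod fs = 5.5 MHz.
5.5 MHz ≤ fs/2 = 8.25 MHz, appears at 5.5 MHz.
30 MHz mod fs = 13.5 MHz.
13.5 MHz > fs/2 = 8.25 MHz, folds to fs − 13.5 MHz = 3 MHz.
30 MHz and 52.5 MHz both map to 3 MHz.

30 MHz, 52.5 MHz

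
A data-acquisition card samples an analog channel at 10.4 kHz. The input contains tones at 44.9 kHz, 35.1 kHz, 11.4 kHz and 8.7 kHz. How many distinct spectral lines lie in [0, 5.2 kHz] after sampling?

4

fs/2 = 5.2 kHz.
44.9 kHz mod fs = 3.3 kHz.
3.3 kHz ≤ fs/2 = 5.2 kHz, appears at 3.3 kHz.
35.1 kHz mod fs = 3.9 kHz.
3.9 kHz ≤ fs/2 = 5.2 kHz, appears at 3.9 kHz.
11.4 kHz mod fs = 1 kHz.
1 kHz ≤ fs/2 = 5.2 kHz, appears at 1 kHz.
8.7 kHz > fs/2 = 5.2 kHz, folds to fs − 8.7 kHz = 1.7 kHz.
Distinct values: {1 kHz, 1.7 kHz, 3.3 kHz, 3.9 kHz} → 4.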